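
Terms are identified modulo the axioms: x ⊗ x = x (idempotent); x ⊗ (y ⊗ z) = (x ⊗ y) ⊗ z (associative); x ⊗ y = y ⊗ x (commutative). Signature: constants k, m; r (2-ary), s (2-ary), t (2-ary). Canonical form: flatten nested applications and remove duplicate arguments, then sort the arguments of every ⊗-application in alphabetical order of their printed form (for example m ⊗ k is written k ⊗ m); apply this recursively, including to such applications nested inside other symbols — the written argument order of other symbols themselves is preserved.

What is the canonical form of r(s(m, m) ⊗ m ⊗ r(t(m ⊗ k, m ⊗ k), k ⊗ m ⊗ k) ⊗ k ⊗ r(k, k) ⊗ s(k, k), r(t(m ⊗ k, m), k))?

Answer: r(k ⊗ m ⊗ r(k, k) ⊗ r(t(k ⊗ m, k ⊗ m), k ⊗ m) ⊗ s(k, k) ⊗ s(m, m), r(t(k ⊗ m, m), k))

Derivation:
Work inside:  s(m, m) ⊗ m ⊗ r(t(m ⊗ k, m ⊗ k), k ⊗ m ⊗ k) ⊗ k ⊗ r(k, k) ⊗ s(k, k)
Inside:  r(t(m ⊗ k, m ⊗ k), k ⊗ m ⊗ k)  →  r(t(k ⊗ m, k ⊗ m), k ⊗ m)
Sort:  k ⊗ m ⊗ r(k, k) ⊗ r(t(k ⊗ m, k ⊗ m), k ⊗ m) ⊗ s(k, k) ⊗ s(m, m)
Reassemble:  r(k ⊗ m ⊗ r(k, k) ⊗ r(t(k ⊗ m, k ⊗ m), k ⊗ m) ⊗ s(k, k) ⊗ s(m, m), r(t(k ⊗ m, m), k))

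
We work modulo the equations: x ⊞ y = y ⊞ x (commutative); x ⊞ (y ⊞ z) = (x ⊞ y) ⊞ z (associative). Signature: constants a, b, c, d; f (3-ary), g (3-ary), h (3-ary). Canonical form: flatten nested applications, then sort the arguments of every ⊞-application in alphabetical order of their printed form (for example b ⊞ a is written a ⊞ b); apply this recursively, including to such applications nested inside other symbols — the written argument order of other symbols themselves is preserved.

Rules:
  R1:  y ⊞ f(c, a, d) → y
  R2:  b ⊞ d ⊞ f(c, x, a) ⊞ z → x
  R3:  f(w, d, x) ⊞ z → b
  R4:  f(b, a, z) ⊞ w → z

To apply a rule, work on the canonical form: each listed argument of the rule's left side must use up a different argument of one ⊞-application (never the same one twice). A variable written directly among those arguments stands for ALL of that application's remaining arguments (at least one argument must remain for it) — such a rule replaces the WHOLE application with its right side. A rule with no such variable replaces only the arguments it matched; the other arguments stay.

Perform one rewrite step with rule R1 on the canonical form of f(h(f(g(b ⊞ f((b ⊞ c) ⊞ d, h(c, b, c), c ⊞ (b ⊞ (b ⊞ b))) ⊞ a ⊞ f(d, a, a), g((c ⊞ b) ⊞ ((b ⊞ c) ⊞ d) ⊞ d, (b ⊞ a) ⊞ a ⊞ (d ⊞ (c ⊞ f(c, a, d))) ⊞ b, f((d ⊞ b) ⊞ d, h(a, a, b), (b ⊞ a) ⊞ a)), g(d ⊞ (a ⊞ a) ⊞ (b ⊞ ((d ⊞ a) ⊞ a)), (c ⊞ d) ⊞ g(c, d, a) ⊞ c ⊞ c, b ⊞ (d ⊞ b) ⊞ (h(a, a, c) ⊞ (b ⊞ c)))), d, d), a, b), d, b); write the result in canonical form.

Canonical form:  f(h(f(g(a ⊞ b ⊞ f(b ⊞ c ⊞ d, h(c, b, c), b ⊞ b ⊞ b ⊞ c) ⊞ f(d, a, a), g(b ⊞ b ⊞ c ⊞ c ⊞ d ⊞ d, a ⊞ a ⊞ b ⊞ b ⊞ c ⊞ d ⊞ f(c, a, d), f(b ⊞ d ⊞ d, h(a, a, b), a ⊞ a ⊞ b)), g(a ⊞ a ⊞ a ⊞ a ⊞ b ⊞ d ⊞ d, c ⊞ c ⊞ c ⊞ d ⊞ g(c, d, a), b ⊞ b ⊞ b ⊞ c ⊞ d ⊞ h(a, a, c))), d, d), a, b), d, b)
Apply R1:  consuming f(c, a, d);  y := a ⊞ a ⊞ b ⊞ b ⊞ c ⊞ d
The variable takes the whole remainder — replace the entire application.
Giving:  f(h(f(g(a ⊞ b ⊞ f(b ⊞ c ⊞ d, h(c, b, c), b ⊞ b ⊞ b ⊞ c) ⊞ f(d, a, a), g(b ⊞ b ⊞ c ⊞ c ⊞ d ⊞ d, a ⊞ a ⊞ b ⊞ b ⊞ c ⊞ d, f(b ⊞ d ⊞ d, h(a, a, b), a ⊞ a ⊞ b)), g(a ⊞ a ⊞ a ⊞ a ⊞ b ⊞ d ⊞ d, c ⊞ c ⊞ c ⊞ d ⊞ g(c, d, a), b ⊞ b ⊞ b ⊞ c ⊞ d ⊞ h(a, a, c))), d, d), a, b), d, b)

Answer: f(h(f(g(a ⊞ b ⊞ f(b ⊞ c ⊞ d, h(c, b, c), b ⊞ b ⊞ b ⊞ c) ⊞ f(d, a, a), g(b ⊞ b ⊞ c ⊞ c ⊞ d ⊞ d, a ⊞ a ⊞ b ⊞ b ⊞ c ⊞ d, f(b ⊞ d ⊞ d, h(a, a, b), a ⊞ a ⊞ b)), g(a ⊞ a ⊞ a ⊞ a ⊞ b ⊞ d ⊞ d, c ⊞ c ⊞ c ⊞ d ⊞ g(c, d, a), b ⊞ b ⊞ b ⊞ c ⊞ d ⊞ h(a, a, c))), d, d), a, b), d, b)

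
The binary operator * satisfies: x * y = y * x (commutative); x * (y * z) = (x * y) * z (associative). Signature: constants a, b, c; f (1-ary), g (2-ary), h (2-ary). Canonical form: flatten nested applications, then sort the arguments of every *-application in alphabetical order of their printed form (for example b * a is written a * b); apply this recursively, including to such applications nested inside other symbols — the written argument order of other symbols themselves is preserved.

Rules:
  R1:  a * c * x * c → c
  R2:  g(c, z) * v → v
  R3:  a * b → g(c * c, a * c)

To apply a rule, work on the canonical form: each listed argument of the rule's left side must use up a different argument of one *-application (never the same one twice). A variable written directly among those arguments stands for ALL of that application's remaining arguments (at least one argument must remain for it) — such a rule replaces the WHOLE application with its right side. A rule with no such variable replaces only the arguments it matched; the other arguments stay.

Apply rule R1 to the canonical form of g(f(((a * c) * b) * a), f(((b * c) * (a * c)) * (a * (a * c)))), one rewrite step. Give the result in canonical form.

Canonical form:  g(f(a * a * b * c), f(a * a * a * b * c * c * c))
R1 matches:  uses a, c, c;  x := a * a * b * c
The extension variable absorbs all remaining arguments, so the whole application is rewritten.
Giving:  g(f(a * a * b * c), f(c))

Answer: g(f(a * a * b * c), f(c))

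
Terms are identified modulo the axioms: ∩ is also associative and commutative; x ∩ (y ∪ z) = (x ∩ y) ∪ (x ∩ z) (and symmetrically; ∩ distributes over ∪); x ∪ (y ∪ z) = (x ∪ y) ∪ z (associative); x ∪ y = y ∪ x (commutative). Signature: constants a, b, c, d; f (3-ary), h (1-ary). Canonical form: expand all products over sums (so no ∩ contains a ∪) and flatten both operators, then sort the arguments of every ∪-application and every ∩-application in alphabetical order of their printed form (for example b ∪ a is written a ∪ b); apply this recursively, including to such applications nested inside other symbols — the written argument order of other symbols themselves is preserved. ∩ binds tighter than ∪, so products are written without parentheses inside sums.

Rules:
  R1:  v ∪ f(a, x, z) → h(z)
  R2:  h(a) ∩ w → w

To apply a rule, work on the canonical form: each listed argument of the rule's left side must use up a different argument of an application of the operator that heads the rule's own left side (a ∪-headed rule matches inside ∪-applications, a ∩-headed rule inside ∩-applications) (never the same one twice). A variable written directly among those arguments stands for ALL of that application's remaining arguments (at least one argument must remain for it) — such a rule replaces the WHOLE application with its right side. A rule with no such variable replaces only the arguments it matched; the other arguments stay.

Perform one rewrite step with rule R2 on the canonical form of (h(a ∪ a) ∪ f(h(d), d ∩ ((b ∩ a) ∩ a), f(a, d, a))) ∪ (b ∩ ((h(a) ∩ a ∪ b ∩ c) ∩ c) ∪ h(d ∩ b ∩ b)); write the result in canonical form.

Canonical form:  a ∩ b ∩ c ∩ h(a) ∪ b ∩ b ∩ c ∩ c ∪ f(h(d), a ∩ a ∩ b ∩ d, f(a, d, a)) ∪ h(a ∪ a) ∪ h(b ∩ b ∩ d)
R2 matches:  uses h(a);  w := a ∩ b ∩ c
The extension variable absorbs all remaining arguments, so the whole application is rewritten.
New term:  a ∩ b ∩ c ∪ b ∩ b ∩ c ∩ c ∪ f(h(d), a ∩ a ∩ b ∩ d, f(a, d, a)) ∪ h(a ∪ a) ∪ h(b ∩ b ∩ d)

Answer: a ∩ b ∩ c ∪ b ∩ b ∩ c ∩ c ∪ f(h(d), a ∩ a ∩ b ∩ d, f(a, d, a)) ∪ h(a ∪ a) ∪ h(b ∩ b ∩ d)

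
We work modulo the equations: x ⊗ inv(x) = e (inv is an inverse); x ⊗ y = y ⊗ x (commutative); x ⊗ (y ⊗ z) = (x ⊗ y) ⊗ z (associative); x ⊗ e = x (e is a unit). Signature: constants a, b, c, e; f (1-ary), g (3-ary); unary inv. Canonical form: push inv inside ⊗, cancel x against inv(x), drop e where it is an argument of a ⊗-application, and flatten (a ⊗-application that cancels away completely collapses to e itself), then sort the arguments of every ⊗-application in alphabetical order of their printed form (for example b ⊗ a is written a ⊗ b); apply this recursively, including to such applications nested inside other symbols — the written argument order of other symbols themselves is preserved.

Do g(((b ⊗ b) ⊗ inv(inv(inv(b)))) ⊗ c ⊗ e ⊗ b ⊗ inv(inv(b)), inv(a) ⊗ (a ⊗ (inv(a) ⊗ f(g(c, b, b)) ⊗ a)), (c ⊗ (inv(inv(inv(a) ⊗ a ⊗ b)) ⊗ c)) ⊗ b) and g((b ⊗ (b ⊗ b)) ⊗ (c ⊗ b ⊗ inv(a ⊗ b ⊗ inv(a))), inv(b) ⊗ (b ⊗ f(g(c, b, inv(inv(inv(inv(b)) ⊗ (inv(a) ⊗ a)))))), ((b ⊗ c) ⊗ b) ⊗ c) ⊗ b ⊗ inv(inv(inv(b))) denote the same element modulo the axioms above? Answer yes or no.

Left:  g(((b ⊗ b) ⊗ inv(inv(inv(b)))) ⊗ c ⊗ e ⊗ b ⊗ inv(inv(b)), inv(a) ⊗ (a ⊗ (inv(a) ⊗ f(g(c, b, b)) ⊗ a)), (c ⊗ (inv(inv(inv(a) ⊗ a ⊗ b)) ⊗ c)) ⊗ b)
  Focus inside:  ((b ⊗ b) ⊗ inv(inv(inv(b)))) ⊗ c ⊗ e ⊗ b ⊗ inv(inv(b))
  Push inv inside:  distribute inv over ⊗ and collapse double inv
  Combine occurrences:  b ⊗ b ⊗ b ⊗ c
  Rebuild:  g(b ⊗ b ⊗ b ⊗ c, f(g(c, b, b)), b ⊗ b ⊗ c ⊗ c)
Right:  g((b ⊗ (b ⊗ b)) ⊗ (c ⊗ b ⊗ inv(a ⊗ b ⊗ inv(a))), inv(b) ⊗ (b ⊗ f(g(c, b, inv(inv(inv(inv(b)) ⊗ (inv(a) ⊗ a)))))), ((b ⊗ c) ⊗ b) ⊗ c) ⊗ b ⊗ inv(inv(inv(b)))
  Push inv inside:  distribute inv over ⊗ and collapse double inv
  Cancel inverse pairs:  b cancels
  Collect:  g(b ⊗ b ⊗ b ⊗ c, f(g(c, b, b)), b ⊗ b ⊗ c ⊗ c)

Answer: yes — both canonical forms are g(b ⊗ b ⊗ b ⊗ c, f(g(c, b, b)), b ⊗ b ⊗ c ⊗ c)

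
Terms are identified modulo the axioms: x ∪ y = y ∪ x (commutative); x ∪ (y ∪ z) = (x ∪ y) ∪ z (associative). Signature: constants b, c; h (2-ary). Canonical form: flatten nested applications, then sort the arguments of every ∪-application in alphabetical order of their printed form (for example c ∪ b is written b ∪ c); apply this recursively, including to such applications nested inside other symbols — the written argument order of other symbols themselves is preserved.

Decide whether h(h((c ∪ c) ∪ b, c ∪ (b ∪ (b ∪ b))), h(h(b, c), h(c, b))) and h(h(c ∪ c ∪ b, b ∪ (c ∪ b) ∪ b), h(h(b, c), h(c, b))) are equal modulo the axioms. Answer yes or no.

Left:  h(h((c ∪ c) ∪ b, c ∪ (b ∪ (b ∪ b))), h(h(b, c), h(c, b)))
  Descend into:  c ∪ (b ∪ (b ∪ b))
  Merge nested applications:  c ∪ b ∪ b ∪ b
  Sort:  b ∪ b ∪ b ∪ c
  Reassemble:  h(h(b ∪ c ∪ c, b ∪ b ∪ b ∪ c), h(h(b, c), h(c, b)))
Right:  h(h(c ∪ c ∪ b, b ∪ (c ∪ b) ∪ b), h(h(b, c), h(c, b)))
  Work inside:  b ∪ (c ∪ b) ∪ b
  Un-nest:  b ∪ c ∪ b ∪ b
  Order the arguments:  b ∪ b ∪ b ∪ c
  Rebuild:  h(h(b ∪ c ∪ c, b ∪ b ∪ b ∪ c), h(h(b, c), h(c, b)))

Answer: yes — both canonical forms are h(h(b ∪ c ∪ c, b ∪ b ∪ b ∪ c), h(h(b, c), h(c, b)))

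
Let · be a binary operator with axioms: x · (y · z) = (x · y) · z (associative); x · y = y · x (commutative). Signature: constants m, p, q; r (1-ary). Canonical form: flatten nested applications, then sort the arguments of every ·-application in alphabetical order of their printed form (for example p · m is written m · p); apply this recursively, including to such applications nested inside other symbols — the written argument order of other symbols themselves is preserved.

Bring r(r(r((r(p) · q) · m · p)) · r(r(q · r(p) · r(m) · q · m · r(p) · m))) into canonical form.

Answer: r(r(r(m · m · q · q · r(m) · r(p) · r(p))) · r(r(m · p · q · r(p))))

Derivation:
Descend into:  r(r((r(p) · q) · m · p)) · r(r(q · r(p) · r(m) · q · m · r(p) · m))
Inside:  r(r((r(p) · q) · m · p))  →  r(r(m · p · q · r(p)))
Canonicalize subterm:  r(r(q · r(p) · r(m) · q · m · r(p) · m))  →  r(r(m · m · q · q · r(m) · r(p) · r(p)))
Sort arguments:  r(r(m · m · q · q · r(m) · r(p) · r(p))) · r(r(m · p · q · r(p)))
Reassemble:  r(r(r(m · m · q · q · r(m) · r(p) · r(p))) · r(r(m · p · q · r(p))))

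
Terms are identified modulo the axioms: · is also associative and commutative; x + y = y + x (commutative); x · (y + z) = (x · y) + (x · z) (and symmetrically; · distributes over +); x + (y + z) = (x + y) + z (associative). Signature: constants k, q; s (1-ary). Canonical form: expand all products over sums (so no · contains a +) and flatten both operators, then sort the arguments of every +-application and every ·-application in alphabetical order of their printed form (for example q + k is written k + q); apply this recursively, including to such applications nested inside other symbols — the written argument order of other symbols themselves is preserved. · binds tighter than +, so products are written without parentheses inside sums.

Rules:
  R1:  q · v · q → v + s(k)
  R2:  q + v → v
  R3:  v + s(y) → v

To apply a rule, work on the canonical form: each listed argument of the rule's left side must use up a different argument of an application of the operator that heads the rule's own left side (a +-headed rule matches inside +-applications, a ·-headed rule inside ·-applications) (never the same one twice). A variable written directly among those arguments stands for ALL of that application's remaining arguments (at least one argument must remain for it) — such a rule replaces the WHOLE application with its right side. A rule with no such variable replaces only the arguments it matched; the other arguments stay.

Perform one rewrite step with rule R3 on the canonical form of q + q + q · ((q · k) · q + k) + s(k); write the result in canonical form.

Canonical form:  k · q + k · q · q · q + q + q + s(k)
Match R3:  consume s(k);  v := k · q + k · q · q · q + q + q, y := k
Every leftover argument binds to the variable; the entire application is replaced.
New term:  k · q + k · q · q · q + q + q

Answer: k · q + k · q · q · q + q + q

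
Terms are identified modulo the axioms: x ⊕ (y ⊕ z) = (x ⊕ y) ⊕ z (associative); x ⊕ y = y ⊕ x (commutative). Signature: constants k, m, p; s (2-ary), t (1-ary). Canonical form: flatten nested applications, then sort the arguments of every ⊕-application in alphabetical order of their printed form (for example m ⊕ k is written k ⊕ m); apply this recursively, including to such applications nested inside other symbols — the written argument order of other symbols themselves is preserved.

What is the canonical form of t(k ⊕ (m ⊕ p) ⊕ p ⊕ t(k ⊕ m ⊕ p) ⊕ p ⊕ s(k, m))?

Focus inside:  k ⊕ (m ⊕ p) ⊕ p ⊕ t(k ⊕ m ⊕ p) ⊕ p ⊕ s(k, m)
Un-nest:  k ⊕ m ⊕ p ⊕ p ⊕ t(k ⊕ m ⊕ p) ⊕ p ⊕ s(k, m)
Order the arguments:  k ⊕ m ⊕ p ⊕ p ⊕ p ⊕ s(k, m) ⊕ t(k ⊕ m ⊕ p)
Reassemble:  t(k ⊕ m ⊕ p ⊕ p ⊕ p ⊕ s(k, m) ⊕ t(k ⊕ m ⊕ p))

Answer: t(k ⊕ m ⊕ p ⊕ p ⊕ p ⊕ s(k, m) ⊕ t(k ⊕ m ⊕ p))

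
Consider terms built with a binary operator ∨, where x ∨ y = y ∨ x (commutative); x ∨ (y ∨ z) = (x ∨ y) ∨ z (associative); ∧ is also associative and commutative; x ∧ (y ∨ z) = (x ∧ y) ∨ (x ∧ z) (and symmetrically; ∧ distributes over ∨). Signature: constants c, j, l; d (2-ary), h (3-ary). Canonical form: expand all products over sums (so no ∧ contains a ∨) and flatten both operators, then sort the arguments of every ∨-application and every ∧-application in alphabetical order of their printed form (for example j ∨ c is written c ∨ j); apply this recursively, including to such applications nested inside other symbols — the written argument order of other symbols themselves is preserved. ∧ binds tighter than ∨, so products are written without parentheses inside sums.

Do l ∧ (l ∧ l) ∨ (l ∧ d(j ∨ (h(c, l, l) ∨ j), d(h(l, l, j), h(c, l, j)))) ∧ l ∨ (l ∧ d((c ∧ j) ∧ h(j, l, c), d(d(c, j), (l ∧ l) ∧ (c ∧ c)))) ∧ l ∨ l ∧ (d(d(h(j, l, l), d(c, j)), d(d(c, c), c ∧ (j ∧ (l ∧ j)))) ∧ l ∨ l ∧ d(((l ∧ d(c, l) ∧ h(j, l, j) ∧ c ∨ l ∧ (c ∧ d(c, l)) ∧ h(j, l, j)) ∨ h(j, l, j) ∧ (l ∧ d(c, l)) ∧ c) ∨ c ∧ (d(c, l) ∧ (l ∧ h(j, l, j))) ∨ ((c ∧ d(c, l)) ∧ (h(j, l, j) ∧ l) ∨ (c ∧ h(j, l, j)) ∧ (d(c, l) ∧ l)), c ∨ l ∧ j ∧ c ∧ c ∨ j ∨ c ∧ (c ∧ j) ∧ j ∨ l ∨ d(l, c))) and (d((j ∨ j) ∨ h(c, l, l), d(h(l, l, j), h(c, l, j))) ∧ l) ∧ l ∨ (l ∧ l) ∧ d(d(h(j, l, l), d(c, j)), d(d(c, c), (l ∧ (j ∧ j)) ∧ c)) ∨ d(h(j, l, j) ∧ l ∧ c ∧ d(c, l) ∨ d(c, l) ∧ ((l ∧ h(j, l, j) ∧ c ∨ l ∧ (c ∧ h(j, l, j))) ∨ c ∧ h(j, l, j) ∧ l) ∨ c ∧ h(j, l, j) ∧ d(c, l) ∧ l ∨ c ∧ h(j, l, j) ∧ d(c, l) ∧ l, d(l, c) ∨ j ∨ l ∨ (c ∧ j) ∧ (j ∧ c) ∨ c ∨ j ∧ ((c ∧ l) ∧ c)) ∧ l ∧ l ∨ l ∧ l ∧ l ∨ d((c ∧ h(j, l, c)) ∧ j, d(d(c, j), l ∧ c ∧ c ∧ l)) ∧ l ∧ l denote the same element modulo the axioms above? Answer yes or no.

Left:  l ∧ (l ∧ l) ∨ (l ∧ d(j ∨ (h(c, l, l) ∨ j), d(h(l, l, j), h(c, l, j)))) ∧ l ∨ (l ∧ d((c ∧ j) ∧ h(j, l, c), d(d(c, j), (l ∧ l) ∧ (c ∧ c)))) ∧ l ∨ l ∧ (d(d(h(j, l, l), d(c, j)), d(d(c, c), c ∧ (j ∧ (l ∧ j)))) ∧ l ∨ l ∧ d(((l ∧ d(c, l) ∧ h(j, l, j) ∧ c ∨ l ∧ (c ∧ d(c, l)) ∧ h(j, l, j)) ∨ h(j, l, j) ∧ (l ∧ d(c, l)) ∧ c) ∨ c ∧ (d(c, l) ∧ (l ∧ h(j, l, j))) ∨ ((c ∧ d(c, l)) ∧ (h(j, l, j) ∧ l) ∨ (c ∧ h(j, l, j)) ∧ (d(c, l) ∧ l)), c ∨ l ∧ j ∧ c ∧ c ∨ j ∨ c ∧ (c ∧ j) ∧ j ∨ l ∨ d(l, c)))
  Distribute:  l ∧ l ∧ l ∨ d(h(c, l, l) ∨ j ∨ j, d(h(l, l, j), h(c, l, j))) ∧ l ∧ l ∨ d(c ∧ h(j, l, c) ∧ j, d(d(c, j), c ∧ c ∧ l ∧ l)) ∧ l ∧ l ∨ d(d(h(j, l, l), d(c, j)), d(d(c, c), c ∧ j ∧ j ∧ l)) ∧ l ∧ l ∨ d(c ∧ d(c, l) ∧ h(j, l, j) ∧ l ∨ c ∧ d(c, l) ∧ h(j, l, j) ∧ l ∨ c ∧ d(c, l) ∧ h(j, l, j) ∧ l ∨ c ∧ d(c, l) ∧ h(j, l, j) ∧ l ∨ c ∧ d(c, l) ∧ h(j, l, j) ∧ l ∨ c ∧ d(c, l) ∧ h(j, l, j) ∧ l, c ∨ c ∧ c ∧ j ∧ j ∨ c ∧ c ∧ j ∧ l ∨ d(l, c) ∨ j ∨ l) ∧ l ∧ l
  Sort:  d(c ∧ d(c, l) ∧ h(j, l, j) ∧ l ∨ c ∧ d(c, l) ∧ h(j, l, j) ∧ l ∨ c ∧ d(c, l) ∧ h(j, l, j) ∧ l ∨ c ∧ d(c, l) ∧ h(j, l, j) ∧ l ∨ c ∧ d(c, l) ∧ h(j, l, j) ∧ l ∨ c ∧ d(c, l) ∧ h(j, l, j) ∧ l, c ∨ c ∧ c ∧ j ∧ j ∨ c ∧ c ∧ j ∧ l ∨ d(l, c) ∨ j ∨ l) ∧ l ∧ l ∨ d(c ∧ h(j, l, c) ∧ j, d(d(c, j), c ∧ c ∧ l ∧ l)) ∧ l ∧ l ∨ d(d(h(j, l, l), d(c, j)), d(d(c, c), c ∧ j ∧ j ∧ l)) ∧ l ∧ l ∨ d(h(c, l, l) ∨ j ∨ j, d(h(l, l, j), h(c, l, j))) ∧ l ∧ l ∨ l ∧ l ∧ l
Right:  (d((j ∨ j) ∨ h(c, l, l), d(h(l, l, j), h(c, l, j))) ∧ l) ∧ l ∨ (l ∧ l) ∧ d(d(h(j, l, l), d(c, j)), d(d(c, c), (l ∧ (j ∧ j)) ∧ c)) ∨ d(h(j, l, j) ∧ l ∧ c ∧ d(c, l) ∨ d(c, l) ∧ ((l ∧ h(j, l, j) ∧ c ∨ l ∧ (c ∧ h(j, l, j))) ∨ c ∧ h(j, l, j) ∧ l) ∨ c ∧ h(j, l, j) ∧ d(c, l) ∧ l ∨ c ∧ h(j, l, j) ∧ d(c, l) ∧ l, d(l, c) ∨ j ∨ l ∨ (c ∧ j) ∧ (j ∧ c) ∨ c ∨ j ∧ ((c ∧ l) ∧ c)) ∧ l ∧ l ∨ l ∧ l ∧ l ∨ d((c ∧ h(j, l, c)) ∧ j, d(d(c, j), l ∧ c ∧ c ∧ l)) ∧ l ∧ l
  Expand:  d(h(c, l, l) ∨ j ∨ j, d(h(l, l, j), h(c, l, j))) ∧ l ∧ l ∨ d(d(h(j, l, l), d(c, j)), d(d(c, c), c ∧ j ∧ j ∧ l)) ∧ l ∧ l ∨ d(c ∧ d(c, l) ∧ h(j, l, j) ∧ l ∨ c ∧ d(c, l) ∧ h(j, l, j) ∧ l ∨ c ∧ d(c, l) ∧ h(j, l, j) ∧ l ∨ c ∧ d(c, l) ∧ h(j, l, j) ∧ l ∨ c ∧ d(c, l) ∧ h(j, l, j) ∧ l ∨ c ∧ d(c, l) ∧ h(j, l, j) ∧ l, c ∨ c ∧ c ∧ j ∧ j ∨ c ∧ c ∧ j ∧ l ∨ d(l, c) ∨ j ∨ l) ∧ l ∧ l ∨ l ∧ l ∧ l ∨ d(c ∧ h(j, l, c) ∧ j, d(d(c, j), c ∧ c ∧ l ∧ l)) ∧ l ∧ l
  Sort arguments:  d(c ∧ d(c, l) ∧ h(j, l, j) ∧ l ∨ c ∧ d(c, l) ∧ h(j, l, j) ∧ l ∨ c ∧ d(c, l) ∧ h(j, l, j) ∧ l ∨ c ∧ d(c, l) ∧ h(j, l, j) ∧ l ∨ c ∧ d(c, l) ∧ h(j, l, j) ∧ l ∨ c ∧ d(c, l) ∧ h(j, l, j) ∧ l, c ∨ c ∧ c ∧ j ∧ j ∨ c ∧ c ∧ j ∧ l ∨ d(l, c) ∨ j ∨ l) ∧ l ∧ l ∨ d(c ∧ h(j, l, c) ∧ j, d(d(c, j), c ∧ c ∧ l ∧ l)) ∧ l ∧ l ∨ d(d(h(j, l, l), d(c, j)), d(d(c, c), c ∧ j ∧ j ∧ l)) ∧ l ∧ l ∨ d(h(c, l, l) ∨ j ∨ j, d(h(l, l, j), h(c, l, j))) ∧ l ∧ l ∨ l ∧ l ∧ l

Answer: yes — both canonical forms are d(c ∧ d(c, l) ∧ h(j, l, j) ∧ l ∨ c ∧ d(c, l) ∧ h(j, l, j) ∧ l ∨ c ∧ d(c, l) ∧ h(j, l, j) ∧ l ∨ c ∧ d(c, l) ∧ h(j, l, j) ∧ l ∨ c ∧ d(c, l) ∧ h(j, l, j) ∧ l ∨ c ∧ d(c, l) ∧ h(j, l, j) ∧ l, c ∨ c ∧ c ∧ j ∧ j ∨ c ∧ c ∧ j ∧ l ∨ d(l, c) ∨ j ∨ l) ∧ l ∧ l ∨ d(c ∧ h(j, l, c) ∧ j, d(d(c, j), c ∧ c ∧ l ∧ l)) ∧ l ∧ l ∨ d(d(h(j, l, l), d(c, j)), d(d(c, c), c ∧ j ∧ j ∧ l)) ∧ l ∧ l ∨ d(h(c, l, l) ∨ j ∨ j, d(h(l, l, j), h(c, l, j))) ∧ l ∧ l ∨ l ∧ l ∧ l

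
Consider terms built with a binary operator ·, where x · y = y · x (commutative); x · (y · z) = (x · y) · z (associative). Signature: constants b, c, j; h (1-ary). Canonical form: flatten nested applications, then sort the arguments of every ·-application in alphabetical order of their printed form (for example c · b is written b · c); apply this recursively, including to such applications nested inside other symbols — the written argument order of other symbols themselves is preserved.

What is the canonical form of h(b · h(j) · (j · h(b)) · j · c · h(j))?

Answer: h(b · c · h(b) · h(j) · h(j) · j · j)

Derivation:
Focus inside:  b · h(j) · (j · h(b)) · j · c · h(j)
Flatten:  b · h(j) · j · h(b) · j · c · h(j)
Sort:  b · c · h(b) · h(j) · h(j) · j · j
Rebuild:  h(b · c · h(b) · h(j) · h(j) · j · j)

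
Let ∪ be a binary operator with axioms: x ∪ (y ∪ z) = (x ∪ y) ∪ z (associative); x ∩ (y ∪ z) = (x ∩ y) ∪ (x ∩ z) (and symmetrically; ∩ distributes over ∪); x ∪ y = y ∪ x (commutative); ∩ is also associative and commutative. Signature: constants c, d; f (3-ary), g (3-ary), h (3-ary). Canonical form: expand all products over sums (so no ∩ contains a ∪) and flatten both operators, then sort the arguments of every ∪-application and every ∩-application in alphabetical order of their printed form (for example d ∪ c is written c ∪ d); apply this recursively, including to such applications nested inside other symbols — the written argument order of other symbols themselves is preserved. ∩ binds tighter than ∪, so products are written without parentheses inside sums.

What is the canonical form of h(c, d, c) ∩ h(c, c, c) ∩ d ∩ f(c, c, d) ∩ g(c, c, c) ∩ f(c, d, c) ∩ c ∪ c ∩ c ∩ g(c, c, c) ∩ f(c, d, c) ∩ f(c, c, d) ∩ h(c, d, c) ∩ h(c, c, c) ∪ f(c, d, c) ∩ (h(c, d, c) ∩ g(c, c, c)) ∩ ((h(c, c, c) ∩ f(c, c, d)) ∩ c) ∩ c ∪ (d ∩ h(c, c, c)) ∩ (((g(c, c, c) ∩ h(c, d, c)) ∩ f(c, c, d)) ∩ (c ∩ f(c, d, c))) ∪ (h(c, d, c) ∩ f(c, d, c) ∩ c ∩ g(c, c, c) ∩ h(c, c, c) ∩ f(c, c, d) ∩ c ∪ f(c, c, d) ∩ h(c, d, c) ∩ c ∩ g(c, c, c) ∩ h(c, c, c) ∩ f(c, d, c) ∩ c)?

Answer: c ∩ c ∩ f(c, c, d) ∩ f(c, d, c) ∩ g(c, c, c) ∩ h(c, c, c) ∩ h(c, d, c) ∪ c ∩ c ∩ f(c, c, d) ∩ f(c, d, c) ∩ g(c, c, c) ∩ h(c, c, c) ∩ h(c, d, c) ∪ c ∩ c ∩ f(c, c, d) ∩ f(c, d, c) ∩ g(c, c, c) ∩ h(c, c, c) ∩ h(c, d, c) ∪ c ∩ c ∩ f(c, c, d) ∩ f(c, d, c) ∩ g(c, c, c) ∩ h(c, c, c) ∩ h(c, d, c) ∪ c ∩ d ∩ f(c, c, d) ∩ f(c, d, c) ∩ g(c, c, c) ∩ h(c, c, c) ∩ h(c, d, c) ∪ c ∩ d ∩ f(c, c, d) ∩ f(c, d, c) ∩ g(c, c, c) ∩ h(c, c, c) ∩ h(c, d, c)

Derivation:
Un-nest:  c ∩ d ∩ f(c, c, d) ∩ f(c, d, c) ∩ g(c, c, c) ∩ h(c, c, c) ∩ h(c, d, c) ∪ c ∩ c ∩ f(c, c, d) ∩ f(c, d, c) ∩ g(c, c, c) ∩ h(c, c, c) ∩ h(c, d, c) ∪ c ∩ c ∩ f(c, c, d) ∩ f(c, d, c) ∩ g(c, c, c) ∩ h(c, c, c) ∩ h(c, d, c) ∪ c ∩ d ∩ f(c, c, d) ∩ f(c, d, c) ∩ g(c, c, c) ∩ h(c, c, c) ∩ h(c, d, c) ∪ c ∩ c ∩ f(c, c, d) ∩ f(c, d, c) ∩ g(c, c, c) ∩ h(c, c, c) ∩ h(c, d, c) ∪ c ∩ c ∩ f(c, c, d) ∩ f(c, d, c) ∩ g(c, c, c) ∩ h(c, c, c) ∩ h(c, d, c)
Order the arguments:  c ∩ c ∩ f(c, c, d) ∩ f(c, d, c) ∩ g(c, c, c) ∩ h(c, c, c) ∩ h(c, d, c) ∪ c ∩ c ∩ f(c, c, d) ∩ f(c, d, c) ∩ g(c, c, c) ∩ h(c, c, c) ∩ h(c, d, c) ∪ c ∩ c ∩ f(c, c, d) ∩ f(c, d, c) ∩ g(c, c, c) ∩ h(c, c, c) ∩ h(c, d, c) ∪ c ∩ c ∩ f(c, c, d) ∩ f(c, d, c) ∩ g(c, c, c) ∩ h(c, c, c) ∩ h(c, d, c) ∪ c ∩ d ∩ f(c, c, d) ∩ f(c, d, c) ∩ g(c, c, c) ∩ h(c, c, c) ∩ h(c, d, c) ∪ c ∩ d ∩ f(c, c, d) ∩ f(c, d, c) ∩ g(c, c, c) ∩ h(c, c, c) ∩ h(c, d, c)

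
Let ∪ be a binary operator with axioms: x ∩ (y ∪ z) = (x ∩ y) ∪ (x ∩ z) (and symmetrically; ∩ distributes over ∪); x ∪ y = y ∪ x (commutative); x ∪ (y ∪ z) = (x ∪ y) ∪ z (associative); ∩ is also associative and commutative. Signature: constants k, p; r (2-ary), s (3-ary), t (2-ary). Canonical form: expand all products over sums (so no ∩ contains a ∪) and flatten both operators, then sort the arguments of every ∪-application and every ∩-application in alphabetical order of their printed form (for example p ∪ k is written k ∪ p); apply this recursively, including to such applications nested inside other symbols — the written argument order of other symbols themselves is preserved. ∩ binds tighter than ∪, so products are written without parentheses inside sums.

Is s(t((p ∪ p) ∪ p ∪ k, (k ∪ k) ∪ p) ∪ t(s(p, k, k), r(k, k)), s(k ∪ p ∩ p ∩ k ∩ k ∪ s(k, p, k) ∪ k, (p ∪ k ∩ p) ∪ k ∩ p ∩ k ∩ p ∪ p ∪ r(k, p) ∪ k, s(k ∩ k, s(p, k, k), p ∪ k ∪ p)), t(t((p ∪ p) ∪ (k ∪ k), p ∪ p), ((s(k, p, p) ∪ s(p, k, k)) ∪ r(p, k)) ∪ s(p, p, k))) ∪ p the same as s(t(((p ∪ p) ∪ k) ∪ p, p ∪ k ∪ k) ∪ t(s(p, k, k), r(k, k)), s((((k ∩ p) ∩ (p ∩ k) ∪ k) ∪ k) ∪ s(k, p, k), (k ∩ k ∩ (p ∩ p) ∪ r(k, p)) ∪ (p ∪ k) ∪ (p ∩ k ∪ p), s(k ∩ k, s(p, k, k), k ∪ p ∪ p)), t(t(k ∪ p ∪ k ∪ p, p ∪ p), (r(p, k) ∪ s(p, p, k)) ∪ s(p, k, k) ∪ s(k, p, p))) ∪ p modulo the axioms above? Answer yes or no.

Answer: yes — both canonical forms are p ∪ s(t(k ∪ p ∪ p ∪ p, k ∪ k ∪ p) ∪ t(s(p, k, k), r(k, k)), s(k ∪ k ∪ k ∩ k ∩ p ∩ p ∪ s(k, p, k), k ∪ k ∩ k ∩ p ∩ p ∪ k ∩ p ∪ p ∪ p ∪ r(k, p), s(k ∩ k, s(p, k, k), k ∪ p ∪ p)), t(t(k ∪ k ∪ p ∪ p, p ∪ p), r(p, k) ∪ s(k, p, p) ∪ s(p, k, k) ∪ s(p, p, k)))

Derivation:
Left:  s(t((p ∪ p) ∪ p ∪ k, (k ∪ k) ∪ p) ∪ t(s(p, k, k), r(k, k)), s(k ∪ p ∩ p ∩ k ∩ k ∪ s(k, p, k) ∪ k, (p ∪ k ∩ p) ∪ k ∩ p ∩ k ∩ p ∪ p ∪ r(k, p) ∪ k, s(k ∩ k, s(p, k, k), p ∪ k ∪ p)), t(t((p ∪ p) ∪ (k ∪ k), p ∪ p), ((s(k, p, p) ∪ s(p, k, k)) ∪ r(p, k)) ∪ s(p, p, k))) ∪ p
  Un-nest:  s(t(k ∪ p ∪ p ∪ p, k ∪ k ∪ p) ∪ t(s(p, k, k), r(k, k)), s(k ∪ k ∪ k ∩ k ∩ p ∩ p ∪ s(k, p, k), k ∪ k ∩ k ∩ p ∩ p ∪ k ∩ p ∪ p ∪ p ∪ r(k, p), s(k ∩ k, s(p, k, k), k ∪ p ∪ p)), t(t(k ∪ k ∪ p ∪ p, p ∪ p), r(p, k) ∪ s(k, p, p) ∪ s(p, k, k) ∪ s(p, p, k))) ∪ p
  Sort:  p ∪ s(t(k ∪ p ∪ p ∪ p, k ∪ k ∪ p) ∪ t(s(p, k, k), r(k, k)), s(k ∪ k ∪ k ∩ k ∩ p ∩ p ∪ s(k, p, k), k ∪ k ∩ k ∩ p ∩ p ∪ k ∩ p ∪ p ∪ p ∪ r(k, p), s(k ∩ k, s(p, k, k), k ∪ p ∪ p)), t(t(k ∪ k ∪ p ∪ p, p ∪ p), r(p, k) ∪ s(k, p, p) ∪ s(p, k, k) ∪ s(p, p, k)))
Right:  s(t(((p ∪ p) ∪ k) ∪ p, p ∪ k ∪ k) ∪ t(s(p, k, k), r(k, k)), s((((k ∩ p) ∩ (p ∩ k) ∪ k) ∪ k) ∪ s(k, p, k), (k ∩ k ∩ (p ∩ p) ∪ r(k, p)) ∪ (p ∪ k) ∪ (p ∩ k ∪ p), s(k ∩ k, s(p, k, k), k ∪ p ∪ p)), t(t(k ∪ p ∪ k ∪ p, p ∪ p), (r(p, k) ∪ s(p, p, k)) ∪ s(p, k, k) ∪ s(k, p, p))) ∪ p
  Merge nested applications:  s(t(k ∪ p ∪ p ∪ p, k ∪ k ∪ p) ∪ t(s(p, k, k), r(k, k)), s(k ∪ k ∪ k ∩ k ∩ p ∩ p ∪ s(k, p, k), k ∪ k ∩ k ∩ p ∩ p ∪ k ∩ p ∪ p ∪ p ∪ r(k, p), s(k ∩ k, s(p, k, k), k ∪ p ∪ p)), t(t(k ∪ k ∪ p ∪ p, p ∪ p), r(p, k) ∪ s(k, p, p) ∪ s(p, k, k) ∪ s(p, p, k))) ∪ p
  Sort arguments:  p ∪ s(t(k ∪ p ∪ p ∪ p, k ∪ k ∪ p) ∪ t(s(p, k, k), r(k, k)), s(k ∪ k ∪ k ∩ k ∩ p ∩ p ∪ s(k, p, k), k ∪ k ∩ k ∩ p ∩ p ∪ k ∩ p ∪ p ∪ p ∪ r(k, p), s(k ∩ k, s(p, k, k), k ∪ p ∪ p)), t(t(k ∪ k ∪ p ∪ p, p ∪ p), r(p, k) ∪ s(k, p, p) ∪ s(p, k, k) ∪ s(p, p, k)))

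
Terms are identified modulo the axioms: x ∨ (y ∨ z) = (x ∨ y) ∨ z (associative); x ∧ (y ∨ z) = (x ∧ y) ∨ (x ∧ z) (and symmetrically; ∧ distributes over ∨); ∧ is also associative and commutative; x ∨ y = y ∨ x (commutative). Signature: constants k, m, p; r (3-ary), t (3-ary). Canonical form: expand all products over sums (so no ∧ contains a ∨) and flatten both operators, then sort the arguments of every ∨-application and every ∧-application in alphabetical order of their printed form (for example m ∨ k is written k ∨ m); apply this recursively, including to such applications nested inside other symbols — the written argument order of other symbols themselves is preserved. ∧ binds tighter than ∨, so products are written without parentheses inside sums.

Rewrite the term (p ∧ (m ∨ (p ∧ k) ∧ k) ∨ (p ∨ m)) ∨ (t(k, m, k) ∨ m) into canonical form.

Answer: k ∧ k ∧ p ∧ p ∨ m ∨ m ∨ m ∧ p ∨ p ∨ t(k, m, k)

Derivation:
Expand:  m ∧ p ∨ k ∧ k ∧ p ∧ p ∨ p ∨ m ∨ t(k, m, k) ∨ m
Sort:  k ∧ k ∧ p ∧ p ∨ m ∨ m ∨ m ∧ p ∨ p ∨ t(k, m, k)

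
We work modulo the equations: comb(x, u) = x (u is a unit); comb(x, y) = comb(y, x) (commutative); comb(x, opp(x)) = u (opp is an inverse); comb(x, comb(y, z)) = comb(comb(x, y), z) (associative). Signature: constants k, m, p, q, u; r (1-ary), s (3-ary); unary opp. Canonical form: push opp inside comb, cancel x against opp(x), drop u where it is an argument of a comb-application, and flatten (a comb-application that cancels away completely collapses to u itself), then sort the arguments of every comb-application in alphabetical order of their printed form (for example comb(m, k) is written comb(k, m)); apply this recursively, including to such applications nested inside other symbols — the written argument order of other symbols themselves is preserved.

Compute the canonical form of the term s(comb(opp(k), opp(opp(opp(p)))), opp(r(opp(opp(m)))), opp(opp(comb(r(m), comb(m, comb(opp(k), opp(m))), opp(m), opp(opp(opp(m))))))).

Answer: s(comb(opp(k), opp(p)), opp(r(m)), comb(opp(k), opp(m), opp(m), r(m)))

Derivation:
Focus inside:  comb(r(m), comb(m, comb(opp(k), opp(m))), opp(m), opp(opp(opp(m))))
Push opp inside:  distribute opp over comb and collapse double opp
Combine occurrences:  comb(r(m), opp(m), opp(m), opp(k))
Sort arguments:  comb(opp(k), opp(m), opp(m), r(m))
Reassemble:  s(comb(opp(k), opp(p)), opp(r(m)), comb(opp(k), opp(m), opp(m), r(m)))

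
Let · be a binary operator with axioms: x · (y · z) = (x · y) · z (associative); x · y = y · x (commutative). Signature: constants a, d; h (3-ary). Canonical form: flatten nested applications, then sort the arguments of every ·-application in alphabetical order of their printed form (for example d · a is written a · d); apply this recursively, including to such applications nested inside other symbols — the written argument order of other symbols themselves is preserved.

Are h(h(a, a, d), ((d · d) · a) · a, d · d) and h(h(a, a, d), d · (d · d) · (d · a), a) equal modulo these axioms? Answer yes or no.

Answer: no — h(h(a, a, d), a · a · d · d, d · d) vs h(h(a, a, d), a · d · d · d · d, a)

Derivation:
Left:  h(h(a, a, d), ((d · d) · a) · a, d · d)
  Focus inside:  ((d · d) · a) · a
  Merge nested applications:  d · d · a · a
  Sort:  a · a · d · d
  Rebuild:  h(h(a, a, d), a · a · d · d, d · d)
Right:  h(h(a, a, d), d · (d · d) · (d · a), a)
  Focus inside:  d · (d · d) · (d · a)
  Merge nested applications:  d · d · d · d · a
  Order the arguments:  a · d · d · d · d
  Reassemble:  h(h(a, a, d), a · d · d · d · d, a)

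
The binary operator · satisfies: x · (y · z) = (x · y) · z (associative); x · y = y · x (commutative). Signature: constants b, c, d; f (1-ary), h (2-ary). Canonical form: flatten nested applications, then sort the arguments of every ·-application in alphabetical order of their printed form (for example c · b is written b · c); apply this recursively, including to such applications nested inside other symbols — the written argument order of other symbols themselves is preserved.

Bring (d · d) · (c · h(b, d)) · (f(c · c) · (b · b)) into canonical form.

Answer: b · b · c · d · d · f(c · c) · h(b, d)

Derivation:
Merge nested applications:  d · d · c · h(b, d) · f(c · c) · b · b
Sort:  b · b · c · d · d · f(c · c) · h(b, d)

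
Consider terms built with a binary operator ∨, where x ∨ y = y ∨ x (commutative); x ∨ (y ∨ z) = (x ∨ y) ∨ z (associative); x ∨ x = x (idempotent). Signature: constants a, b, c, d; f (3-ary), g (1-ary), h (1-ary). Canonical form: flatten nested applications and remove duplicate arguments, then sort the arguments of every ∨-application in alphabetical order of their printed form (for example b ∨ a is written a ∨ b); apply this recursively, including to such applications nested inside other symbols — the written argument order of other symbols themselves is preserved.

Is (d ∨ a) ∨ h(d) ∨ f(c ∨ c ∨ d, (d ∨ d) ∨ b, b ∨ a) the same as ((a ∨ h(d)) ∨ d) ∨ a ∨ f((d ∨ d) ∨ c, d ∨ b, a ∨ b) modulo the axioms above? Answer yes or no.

Left:  (d ∨ a) ∨ h(d) ∨ f(c ∨ c ∨ d, (d ∨ d) ∨ b, b ∨ a)
  Merge nested applications:  d ∨ a ∨ h(d) ∨ f(c ∨ c ∨ d, (d ∨ d) ∨ b, b ∨ a)
  Inside:  f(c ∨ c ∨ d, (d ∨ d) ∨ b, b ∨ a)  →  f(c ∨ d, b ∨ d, a ∨ b)
  Sort arguments:  a ∨ d ∨ f(c ∨ d, b ∨ d, a ∨ b) ∨ h(d)
Right:  ((a ∨ h(d)) ∨ d) ∨ a ∨ f((d ∨ d) ∨ c, d ∨ b, a ∨ b)
  Merge nested applications:  a ∨ h(d) ∨ d ∨ a ∨ f((d ∨ d) ∨ c, d ∨ b, a ∨ b)
  Canonicalize subterm:  f((d ∨ d) ∨ c, d ∨ b, a ∨ b)  →  f(c ∨ d, b ∨ d, a ∨ b)
  Drop duplicates:  drop duplicate a
  Sort:  a ∨ d ∨ f(c ∨ d, b ∨ d, a ∨ b) ∨ h(d)

Answer: yes — both canonical forms are a ∨ d ∨ f(c ∨ d, b ∨ d, a ∨ b) ∨ h(d)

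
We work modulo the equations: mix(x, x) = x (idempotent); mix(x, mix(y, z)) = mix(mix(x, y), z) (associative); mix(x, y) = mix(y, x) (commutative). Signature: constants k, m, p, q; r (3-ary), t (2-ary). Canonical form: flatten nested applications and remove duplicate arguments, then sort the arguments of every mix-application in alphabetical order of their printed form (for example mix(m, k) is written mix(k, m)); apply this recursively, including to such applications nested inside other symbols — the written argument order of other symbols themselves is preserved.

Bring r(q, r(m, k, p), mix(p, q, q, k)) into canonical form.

Work inside:  mix(p, q, q, k)
Drop duplicates:  drop duplicate q
Sort:  mix(k, p, q)
Reassemble:  r(q, r(m, k, p), mix(k, p, q))

Answer: r(q, r(m, k, p), mix(k, p, q))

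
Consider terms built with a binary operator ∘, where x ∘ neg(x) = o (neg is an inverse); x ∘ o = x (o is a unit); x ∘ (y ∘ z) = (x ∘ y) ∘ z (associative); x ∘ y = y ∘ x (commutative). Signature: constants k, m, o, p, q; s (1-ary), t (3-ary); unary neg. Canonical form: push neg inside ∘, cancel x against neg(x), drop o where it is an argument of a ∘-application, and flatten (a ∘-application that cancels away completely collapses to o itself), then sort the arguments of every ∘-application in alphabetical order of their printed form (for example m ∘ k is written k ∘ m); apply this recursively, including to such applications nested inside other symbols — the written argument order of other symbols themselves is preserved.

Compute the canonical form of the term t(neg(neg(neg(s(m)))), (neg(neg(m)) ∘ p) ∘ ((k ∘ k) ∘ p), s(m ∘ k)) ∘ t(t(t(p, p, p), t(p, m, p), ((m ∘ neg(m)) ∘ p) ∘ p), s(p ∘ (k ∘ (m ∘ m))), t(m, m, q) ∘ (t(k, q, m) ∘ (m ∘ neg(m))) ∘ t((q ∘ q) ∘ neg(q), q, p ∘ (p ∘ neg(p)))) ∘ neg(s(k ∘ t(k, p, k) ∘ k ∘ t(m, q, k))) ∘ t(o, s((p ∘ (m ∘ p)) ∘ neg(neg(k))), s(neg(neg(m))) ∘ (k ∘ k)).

Answer: neg(s(k ∘ k ∘ t(k, p, k) ∘ t(m, q, k))) ∘ t(neg(s(m)), k ∘ k ∘ m ∘ p ∘ p, s(k ∘ m)) ∘ t(o, s(k ∘ m ∘ p ∘ p), k ∘ k ∘ s(m)) ∘ t(t(t(p, p, p), t(p, m, p), p ∘ p), s(k ∘ m ∘ m ∘ p), t(k, q, m) ∘ t(m, m, q) ∘ t(q, q, p))

Derivation:
Push neg inside:  distribute neg over ∘ and collapse double neg
Combine occurrences:  t(neg(s(m)), k ∘ k ∘ m ∘ p ∘ p, s(k ∘ m)) ∘ t(t(t(p, p, p), t(p, m, p), p ∘ p), s(k ∘ m ∘ m ∘ p), t(k, q, m) ∘ t(m, m, q) ∘ t(q, q, p)) ∘ neg(s(k ∘ k ∘ t(k, p, k) ∘ t(m, q, k))) ∘ t(o, s(k ∘ m ∘ p ∘ p), k ∘ k ∘ s(m))
Order the arguments:  neg(s(k ∘ k ∘ t(k, p, k) ∘ t(m, q, k))) ∘ t(neg(s(m)), k ∘ k ∘ m ∘ p ∘ p, s(k ∘ m)) ∘ t(o, s(k ∘ m ∘ p ∘ p), k ∘ k ∘ s(m)) ∘ t(t(t(p, p, p), t(p, m, p), p ∘ p), s(k ∘ m ∘ m ∘ p), t(k, q, m) ∘ t(m, m, q) ∘ t(q, q, p))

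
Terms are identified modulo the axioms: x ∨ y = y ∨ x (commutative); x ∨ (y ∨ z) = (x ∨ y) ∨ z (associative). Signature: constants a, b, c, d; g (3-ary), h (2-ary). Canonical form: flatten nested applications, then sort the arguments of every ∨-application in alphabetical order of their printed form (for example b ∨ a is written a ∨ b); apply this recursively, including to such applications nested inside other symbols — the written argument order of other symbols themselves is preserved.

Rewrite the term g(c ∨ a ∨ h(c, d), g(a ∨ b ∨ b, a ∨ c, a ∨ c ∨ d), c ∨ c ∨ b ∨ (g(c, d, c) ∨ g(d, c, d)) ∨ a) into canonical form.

Focus inside:  c ∨ c ∨ b ∨ (g(c, d, c) ∨ g(d, c, d)) ∨ a
Flatten:  c ∨ c ∨ b ∨ g(c, d, c) ∨ g(d, c, d) ∨ a
Sort arguments:  a ∨ b ∨ c ∨ c ∨ g(c, d, c) ∨ g(d, c, d)
Rebuild:  g(a ∨ c ∨ h(c, d), g(a ∨ b ∨ b, a ∨ c, a ∨ c ∨ d), a ∨ b ∨ c ∨ c ∨ g(c, d, c) ∨ g(d, c, d))

Answer: g(a ∨ c ∨ h(c, d), g(a ∨ b ∨ b, a ∨ c, a ∨ c ∨ d), a ∨ b ∨ c ∨ c ∨ g(c, d, c) ∨ g(d, c, d))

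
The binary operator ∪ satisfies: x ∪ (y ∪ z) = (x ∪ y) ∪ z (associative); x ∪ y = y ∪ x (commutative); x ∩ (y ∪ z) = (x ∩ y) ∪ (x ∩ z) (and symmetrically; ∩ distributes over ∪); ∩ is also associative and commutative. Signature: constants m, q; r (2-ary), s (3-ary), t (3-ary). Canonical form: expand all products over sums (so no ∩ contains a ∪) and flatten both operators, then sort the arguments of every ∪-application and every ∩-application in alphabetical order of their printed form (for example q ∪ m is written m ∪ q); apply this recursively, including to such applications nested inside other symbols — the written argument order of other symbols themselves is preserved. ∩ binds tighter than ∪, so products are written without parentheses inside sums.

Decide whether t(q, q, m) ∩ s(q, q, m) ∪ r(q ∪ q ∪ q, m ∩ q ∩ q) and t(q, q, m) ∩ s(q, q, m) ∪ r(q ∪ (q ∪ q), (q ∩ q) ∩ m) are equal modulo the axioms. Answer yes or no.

Left:  t(q, q, m) ∩ s(q, q, m) ∪ r(q ∪ q ∪ q, m ∩ q ∩ q)
  Flatten:  s(q, q, m) ∩ t(q, q, m) ∪ r(q ∪ q ∪ q, m ∩ q ∩ q)
  Sort:  r(q ∪ q ∪ q, m ∩ q ∩ q) ∪ s(q, q, m) ∩ t(q, q, m)
Right:  t(q, q, m) ∩ s(q, q, m) ∪ r(q ∪ (q ∪ q), (q ∩ q) ∩ m)
  Flatten:  s(q, q, m) ∩ t(q, q, m) ∪ r(q ∪ q ∪ q, m ∩ q ∩ q)
  Sort:  r(q ∪ q ∪ q, m ∩ q ∩ q) ∪ s(q, q, m) ∩ t(q, q, m)

Answer: yes — both canonical forms are r(q ∪ q ∪ q, m ∩ q ∩ q) ∪ s(q, q, m) ∩ t(q, q, m)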